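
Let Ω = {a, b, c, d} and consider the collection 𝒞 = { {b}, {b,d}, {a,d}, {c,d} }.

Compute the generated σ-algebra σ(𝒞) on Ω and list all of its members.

Seed the family with 𝒞 together with ∅ and Ω: { {}, {b}, {a,d}, {b,d}, {c,d}, Ω }.
Pass 1 adds 6:
  {a,b}  = Ω∖{c,d}
  {a,c}  = Ω∖{b,d}
  {b,c}  = Ω∖{a,d}
  {a,b,d}  = {a,d} ∪ {b}
  {a,c,d}  = Ω∖{b}
  {b,c,d}  = {c,d} ∪ {b}
  |family| = 12
Pass 2 (3 new):
  {a}  = Ω∖{b,c,d}
  {c}  = Ω∖{a,b,d}
  {a,b,c}  = {a,b} ∪ {b,c}
  |family| = 15
Pass 3 (1 new):
  {d}  = Ω∖{a,b,c}
  |family| = 16
Pass 4 adds nothing — fixpoint reached.

|σ(𝒞)| = 16.  σ(𝒞) = { {}, {a}, {b}, {c}, {d}, {a,b}, {a,c}, {a,d}, {b,c}, {b,d}, {c,d}, {a,b,c}, {a,b,d}, {a,c,d}, {b,c,d}, Ω }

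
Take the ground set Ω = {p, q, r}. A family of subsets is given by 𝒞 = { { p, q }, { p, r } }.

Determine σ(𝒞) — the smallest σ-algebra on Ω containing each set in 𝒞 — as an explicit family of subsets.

σ(𝒞) = { {  }, { p }, { q }, { r }, { p, q }, { p, r }, { q, r }, Ω }

Working:
Start: 𝒞 ∪ {∅, Ω} = { {  }, { p, q }, { p, r }, Ω }.
Iteration 1 (2 new):
  { q }  = { p, r }ᶜ
  { r }  = { p, q }ᶜ
  |family| = 6
Iteration 2: 1 new —
  { q, r }  = { r } ∪ { q }
  |family| = 7
Iteration 3: 1 new —
  { p }  = { q, r }ᶜ
  |family| = 8
After Iteration 4 the family is unchanged; done.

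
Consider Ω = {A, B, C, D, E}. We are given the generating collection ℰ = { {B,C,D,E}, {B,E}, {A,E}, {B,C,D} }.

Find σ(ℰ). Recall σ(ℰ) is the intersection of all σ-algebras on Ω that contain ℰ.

Initial family (6 sets): { {}, {A,E}, {B,E}, {B,C,D}, {B,C,D,E}, Ω }.
Step 1: 3 new —
  {A}  = Ω∖{B,C,D,E}
  {A,B,E}  = {B,E} ∪ {A,E}
  {A,C,D}  = Ω∖{B,E}
  — 9 sets.
Step 2: +3 →
  {C,D}  = Ω∖{A,B,E}
  {A,B,C,D}  = {B,C,D} ∪ {A,C,D}
  {A,C,D,E}  = {A,C,D} ∪ {A,E}
  — 12 sets.
Step 3 adds 2:
  {B}  = Ω∖{A,C,D,E}
  {E}  = Ω∖{A,B,C,D}
  — 14 sets.
Step 4 adds 2:
  {A,B}  = {B} ∪ {A}
  {C,D,E}  = {C,D} ∪ {E}
  — 16 sets.
Step 5: already closed under ᶜ and ∪.

σ(ℰ) = { {}, {A}, {B}, {E}, {A,B}, {A,E}, {B,E}, {C,D}, {A,B,E}, {A,C,D}, {B,C,D}, {C,D,E}, {A,B,C,D}, {A,C,D,E}, {B,C,D,E}, Ω }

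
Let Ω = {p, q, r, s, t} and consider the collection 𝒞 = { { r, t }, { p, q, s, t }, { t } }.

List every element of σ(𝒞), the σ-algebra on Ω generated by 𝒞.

|σ(𝒞)| = 8.  σ(𝒞) = { ∅, { r }, { t }, { r, t }, { p, q, s }, { p, q, r, s }, { p, q, s, t }, Ω }

Trace:
Seed the family with 𝒞 together with ∅ and Ω: { ∅, { t }, { r, t }, { p, q, s, t }, Ω }.
Round 1: +3 →
  { r }  = complement { p, q, s, t }
  { p, q, s }  = complement { r, t }
  { p, q, r, s }  = complement { t }
  |family| = 8
Round 2: no new sets; the family is a σ-algebra.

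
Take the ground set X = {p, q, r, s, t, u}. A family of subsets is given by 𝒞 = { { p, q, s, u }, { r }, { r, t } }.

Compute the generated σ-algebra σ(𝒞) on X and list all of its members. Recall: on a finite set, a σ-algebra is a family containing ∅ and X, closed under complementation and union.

Answer: σ(𝒞) = { ∅, { r }, { t }, { r, t }, { p, q, s, u }, { p, q, r, s, u }, { p, q, s, t, u }, X }

Check:
Seed the family with 𝒞 together with ∅ and X: { ∅, { r }, { r, t }, { p, q, s, u }, X }.
Pass 1 (2 new):
  { p, q, r, s, u }  = { r } ∪ { p, q, s, u }
  { p, q, s, t, u }  = ᶜ of { r }
  — 7 sets.
Pass 2 (1 new):
  { t }  = ᶜ of { p, q, r, s, u }
  — 8 sets.
Pass 3 adds nothing — fixpoint reached.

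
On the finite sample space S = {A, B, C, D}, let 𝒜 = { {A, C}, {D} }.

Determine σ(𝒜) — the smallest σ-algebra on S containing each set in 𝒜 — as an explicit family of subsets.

|σ(𝒜)| = 8.  σ(𝒜) = { {}, {B}, {D}, {A, C}, {B, D}, {A, B, C}, {A, C, D}, S }

Trace:
Seed the family with 𝒜 together with ∅ and S: { {}, {D}, {A, C}, S }.
Pass 1 adds 3:
  {B, D}  = complement {A, C}
  {A, B, C}  = complement {D}
  {A, C, D}  = {A, C} ∪ {D}
  [7 total]
Pass 2: +1 →
  {B}  = complement {A, C, D}
  [8 total]
Pass 3 adds nothing — fixpoint reached.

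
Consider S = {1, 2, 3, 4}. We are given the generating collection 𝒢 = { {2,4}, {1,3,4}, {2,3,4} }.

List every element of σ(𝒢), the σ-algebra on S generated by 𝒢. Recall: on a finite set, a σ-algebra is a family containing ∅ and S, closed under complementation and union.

σ(𝒢) (16 sets): { {}, {1}, {2}, {3}, {4}, {1,2}, {1,3}, {1,4}, {2,3}, {2,4}, {3,4}, {1,2,3}, {1,2,4}, {1,3,4}, {2,3,4}, S }

Working:
Start: 𝒢 ∪ {∅, S} = { {}, {2,4}, {1,3,4}, {2,3,4}, S }.
Pass 1: +3 →
  {1}  = complement {2,3,4}
  {2}  = complement {1,3,4}
  {1,3}  = complement {2,4}
  [8 total]
Pass 2 adds 3:
  {1,2}  = {2} ∪ {1}
  {1,2,3}  = {2} ∪ {1,3}
  {1,2,4}  = {2,4} ∪ {1}
  [11 total]
Pass 3 adds 3:
  {3}  = complement {1,2,4}
  {4}  = complement {1,2,3}
  {3,4}  = complement {1,2}
  [14 total]
Pass 4: +2 →
  {1,4}  = {4} ∪ {1}
  {2,3}  = {3} ∪ {2}
  [16 total]
After Pass 5 the family is unchanged; done.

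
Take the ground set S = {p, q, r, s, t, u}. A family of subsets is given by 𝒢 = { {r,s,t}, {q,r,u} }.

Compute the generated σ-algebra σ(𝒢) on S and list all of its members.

σ(𝒢) (16 sets): { ∅, {p}, {r}, {p,r}, {q,u}, {s,t}, {p,q,u}, {p,s,t}, {q,r,u}, {r,s,t}, {p,q,r,u}, {p,r,s,t}, {q,s,t,u}, {p,q,s,t,u}, {q,r,s,t,u}, S }

Derivation:
Start: 𝒢 ∪ {∅, S} = { ∅, {q,r,u}, {r,s,t}, S }.
Pass 1. New:
  {p,q,u}  = ᶜ of {r,s,t}
  {p,s,t}  = ᶜ of {q,r,u}
  {q,r,s,t,u}  = {r,s,t} ∪ {q,r,u}
Pass 2 adds 4:
  {p}  = ᶜ of {q,r,s,t,u}
  {p,q,r,u}  = {q,r,u} ∪ {p,q,u}
  {p,r,s,t}  = {p,s,t} ∪ {r,s,t}
  {p,q,s,t,u}  = {p,s,t} ∪ {p,q,u}
Pass 3. New:
  {r}  = ᶜ of {p,q,s,t,u}
  {q,u}  = ᶜ of {p,r,s,t}
  {s,t}  = ᶜ of {p,q,r,u}
Pass 4. New:
  {p,r}  = {r} ∪ {p}
  {q,s,t,u}  = {s,t} ∪ {q,u}
Pass 5 adds nothing — fixpoint reached.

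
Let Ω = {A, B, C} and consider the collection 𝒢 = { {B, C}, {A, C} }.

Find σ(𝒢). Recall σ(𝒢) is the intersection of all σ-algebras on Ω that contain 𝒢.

Initial family (4 sets): { ∅, {A, C}, {B, C}, Ω }.
Round 1. New:
  {A}  = Ω∖{B, C}
  {B}  = Ω∖{A, C}
  — 6 sets.
Round 2: 1 new —
  {A, B}  = {B} ∪ {A}
  — 7 sets.
Round 3. New:
  {C}  = Ω∖{A, B}
  — 8 sets.
After Round 4 the family is unchanged; done.

σ(𝒢) = { ∅, {A}, {B}, {C}, {A, B}, {A, C}, {B, C}, Ω }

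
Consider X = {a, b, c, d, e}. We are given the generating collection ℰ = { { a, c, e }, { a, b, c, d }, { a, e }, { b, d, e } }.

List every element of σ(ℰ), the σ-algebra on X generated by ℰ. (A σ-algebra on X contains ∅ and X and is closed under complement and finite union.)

Initial family (6 sets): { ∅, { a, e }, { a, c, e }, { b, d, e }, { a, b, c, d }, X }.
Pass 1. New:
  { e }  = ᶜ of { a, b, c, d }
  { a, c }  = ᶜ of { b, d, e }
  { b, d }  = ᶜ of { a, c, e }
  { b, c, d }  = ᶜ of { a, e }
  { a, b, d, e }  = { a, e } ∪ { b, d, e }
  (now 11)
Pass 2 (2 new):
  { c }  = ᶜ of { a, b, d, e }
  { b, c, d, e }  = { e } ∪ { b, c, d }
  (now 13)
Pass 3 (2 new):
  { a }  = ᶜ of { b, c, d, e }
  { c, e }  = { c } ∪ { e }
  (now 15)
Pass 4. New:
  { a, b, d }  = ᶜ of { c, e }
  (now 16)
Pass 5: no new sets; the family is a σ-algebra.

|σ(ℰ)| = 16.  σ(ℰ) = { ∅, { a }, { c }, { e }, { a, c }, { a, e }, { b, d }, { c, e }, { a, b, d }, { a, c, e }, { b, c, d }, { b, d, e }, { a, b, c, d }, { a, b, d, e }, { b, c, d, e }, X }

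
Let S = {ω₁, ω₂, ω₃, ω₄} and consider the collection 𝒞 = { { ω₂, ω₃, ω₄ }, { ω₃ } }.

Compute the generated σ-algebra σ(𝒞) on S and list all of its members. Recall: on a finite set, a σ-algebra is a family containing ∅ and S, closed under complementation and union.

Seed the family with 𝒞 together with ∅ and S: { {  }, { ω₃ }, { ω₂, ω₃, ω₄ }, S }.
Iteration 1: 2 new —
  { ω₁ }  = ᶜ of { ω₂, ω₃, ω₄ }
  { ω₁, ω₂, ω₄ }  = ᶜ of { ω₃ }
  [6 total]
Iteration 2 (1 new):
  { ω₁, ω₃ }  = { ω₃ } ∪ { ω₁ }
  [7 total]
Iteration 3: +1 →
  { ω₂, ω₄ }  = ᶜ of { ω₁, ω₃ }
  [8 total]
Iteration 4 adds nothing — fixpoint reached.

σ(𝒞) = { {  }, { ω₁ }, { ω₃ }, { ω₁, ω₃ }, { ω₂, ω₄ }, { ω₁, ω₂, ω₄ }, { ω₂, ω₃, ω₄ }, S }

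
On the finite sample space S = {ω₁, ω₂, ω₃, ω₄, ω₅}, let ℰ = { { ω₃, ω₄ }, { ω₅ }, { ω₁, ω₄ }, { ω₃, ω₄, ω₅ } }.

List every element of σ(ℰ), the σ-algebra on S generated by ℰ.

Take S₀ = ℰ ∪ {∅, S} = { ∅, { ω₅ }, { ω₁, ω₄ }, { ω₃, ω₄ }, { ω₃, ω₄, ω₅ }, S }.
Iteration 1: +7 →
  { ω₁, ω₂ }  = S∖{ ω₃, ω₄, ω₅ }
  { ω₁, ω₂, ω₅ }  = S∖{ ω₃, ω₄ }
  { ω₁, ω₃, ω₄ }  = { ω₃, ω₄ } ∪ { ω₁, ω₄ }
  { ω₁, ω₄, ω₅ }  = { ω₁, ω₄ } ∪ { ω₅ }
  { ω₂, ω₃, ω₅ }  = S∖{ ω₁, ω₄ }
  { ω₁, ω₂, ω₃, ω₄ }  = S∖{ ω₅ }
  { ω₁, ω₃, ω₄, ω₅ }  = { ω₃, ω₄, ω₅ } ∪ { ω₁, ω₄ }
  (now 13)
Iteration 2: 7 new —
  { ω₂ }  = S∖{ ω₁, ω₃, ω₄, ω₅ }
  { ω₂, ω₃ }  = S∖{ ω₁, ω₄, ω₅ }
  { ω₂, ω₅ }  = S∖{ ω₁, ω₃, ω₄ }
  { ω₁, ω₂, ω₄ }  = { ω₁, ω₂ } ∪ { ω₁, ω₄ }
  { ω₁, ω₂, ω₃, ω₅ }  = { ω₁, ω₂ } ∪ { ω₂, ω₃, ω₅ }
  { ω₁, ω₂, ω₄, ω₅ }  = { ω₁, ω₄, ω₅ } ∪ { ω₁, ω₂ }
  { ω₂, ω₃, ω₄, ω₅ }  = { ω₃, ω₄, ω₅ } ∪ { ω₂, ω₃, ω₅ }
  (now 20)
Iteration 3: 6 new —
  { ω₁ }  = S∖{ ω₂, ω₃, ω₄, ω₅ }
  { ω₃ }  = S∖{ ω₁, ω₂, ω₄, ω₅ }
  { ω₄ }  = S∖{ ω₁, ω₂, ω₃, ω₅ }
  { ω₃, ω₅ }  = S∖{ ω₁, ω₂, ω₄ }
  { ω₁, ω₂, ω₃ }  = { ω₁, ω₂ } ∪ { ω₂, ω₃ }
  { ω₂, ω₃, ω₄ }  = { ω₃, ω₄ } ∪ { ω₂ }
  (now 26)
Iteration 4 adds 6:
  { ω₁, ω₃ }  = { ω₃ } ∪ { ω₁ }
  { ω₁, ω₅ }  = S∖{ ω₂, ω₃, ω₄ }
  { ω₂, ω₄ }  = { ω₂ } ∪ { ω₄ }
  { ω₄, ω₅ }  = S∖{ ω₁, ω₂, ω₃ }
  { ω₁, ω₃, ω₅ }  = { ω₃, ω₅ } ∪ { ω₁ }
  { ω₂, ω₄, ω₅ }  = { ω₂, ω₅ } ∪ { ω₄ }
  (now 32)
Iteration 5: stable.

σ(ℰ) = { ∅, { ω₁ }, { ω₂ }, { ω₃ }, { ω₄ }, { ω₅ }, { ω₁, ω₂ }, { ω₁, ω₃ }, { ω₁, ω₄ }, { ω₁, ω₅ }, { ω₂, ω₃ }, { ω₂, ω₄ }, { ω₂, ω₅ }, { ω₃, ω₄ }, { ω₃, ω₅ }, { ω₄, ω₅ }, { ω₁, ω₂, ω₃ }, { ω₁, ω₂, ω₄ }, { ω₁, ω₂, ω₅ }, { ω₁, ω₃, ω₄ }, { ω₁, ω₃, ω₅ }, { ω₁, ω₄, ω₅ }, { ω₂, ω₃, ω₄ }, { ω₂, ω₃, ω₅ }, { ω₂, ω₄, ω₅ }, { ω₃, ω₄, ω₅ }, { ω₁, ω₂, ω₃, ω₄ }, { ω₁, ω₂, ω₃, ω₅ }, { ω₁, ω₂, ω₄, ω₅ }, { ω₁, ω₃, ω₄, ω₅ }, { ω₂, ω₃, ω₄, ω₅ }, S }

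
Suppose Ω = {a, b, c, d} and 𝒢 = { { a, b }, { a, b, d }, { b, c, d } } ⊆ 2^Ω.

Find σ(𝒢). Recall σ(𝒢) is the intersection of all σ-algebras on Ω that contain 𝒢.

Answer: σ(𝒢) = { ∅, { a }, { b }, { c }, { d }, { a, b }, { a, c }, { a, d }, { b, c }, { b, d }, { c, d }, { a, b, c }, { a, b, d }, { a, c, d }, { b, c, d }, Ω }

Trace:
Begin from { ∅, { a, b }, { a, b, d }, { b, c, d }, Ω } (that is, 𝒢 plus ∅ and Ω).
Step 1 (3 new):
  { a }  = complement { b, c, d }
  { c }  = complement { a, b, d }
  { c, d }  = complement { a, b }
Step 2 adds 3:
  { a, c }  = { c } ∪ { a }
  { a, b, c }  = { c } ∪ { a, b }
  { a, c, d }  = { c, d } ∪ { a }
Step 3. New:
  { b }  = complement { a, c, d }
  { d }  = complement { a, b, c }
  { b, d }  = complement { a, c }
Step 4. New:
  { a, d }  = { d } ∪ { a }
  { b, c }  = { c } ∪ { b }
Step 5: closed — nothing new.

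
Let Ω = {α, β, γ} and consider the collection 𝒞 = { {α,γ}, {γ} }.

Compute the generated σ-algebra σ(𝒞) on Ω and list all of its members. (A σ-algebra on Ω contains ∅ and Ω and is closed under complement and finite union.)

Begin from { ∅, {γ}, {α,γ}, Ω } (that is, 𝒞 plus ∅ and Ω).
Round 1: +2 →
  {β}  = complement {α,γ}
  {α,β}  = complement {γ}
  |family| = 6
Round 2: 1 new —
  {β,γ}  = {γ} ∪ {β}
  |family| = 7
Round 3 (1 new):
  {α}  = complement {β,γ}
  |family| = 8
Round 4: closed — nothing new.

|σ(𝒞)| = 8.  σ(𝒞) = { ∅, {α}, {β}, {γ}, {α,β}, {α,γ}, {β,γ}, Ω }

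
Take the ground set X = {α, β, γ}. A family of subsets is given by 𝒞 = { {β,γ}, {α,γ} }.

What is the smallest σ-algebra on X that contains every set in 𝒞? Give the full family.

Begin from { ∅, {α,γ}, {β,γ}, X } (that is, 𝒞 plus ∅ and X).
Step 1: +2 →
  {α}  = complement {β,γ}
  {β}  = complement {α,γ}
  (now 6)
Step 2. New:
  {α,β}  = {β} ∪ {α}
  (now 7)
Step 3 adds 1:
  {γ}  = complement {α,β}
  (now 8)
Step 4 adds nothing — fixpoint reached.

Hence σ(𝒞) has 8 members: { ∅, {α}, {β}, {γ}, {α,β}, {α,γ}, {β,γ}, X }.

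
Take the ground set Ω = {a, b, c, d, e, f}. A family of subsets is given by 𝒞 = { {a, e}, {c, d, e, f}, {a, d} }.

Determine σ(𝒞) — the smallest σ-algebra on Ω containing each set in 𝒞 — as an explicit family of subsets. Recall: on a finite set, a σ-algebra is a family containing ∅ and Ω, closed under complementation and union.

Begin from { ∅, {a, d}, {a, e}, {c, d, e, f}, Ω } (that is, 𝒞 plus ∅ and Ω).
Pass 1: 5 new —
  {a, b}  = {c, d, e, f}ᶜ
  {a, d, e}  = {a, d} ∪ {a, e}
  {b, c, d, f}  = {a, e}ᶜ
  {b, c, e, f}  = {a, d}ᶜ
  {a, c, d, e, f}  = {a, d} ∪ {c, d, e, f}
  — 10 sets.
Pass 2 adds 8:
  {b}  = {a, c, d, e, f}ᶜ
  {a, b, d}  = {a, b} ∪ {a, d}
  {a, b, e}  = {a, b} ∪ {a, e}
  {b, c, f}  = {a, d, e}ᶜ
  {a, b, d, e}  = {a, d, e} ∪ {a, b}
  {a, b, c, d, f}  = {a, b} ∪ {b, c, d, f}
  {a, b, c, e, f}  = {a, b} ∪ {b, c, e, f}
  {b, c, d, e, f}  = {c, d, e, f} ∪ {b, c, d, f}
  — 18 sets.
Pass 3: +7 →
  {a}  = {b, c, d, e, f}ᶜ
  {d}  = {a, b, c, e, f}ᶜ
  {e}  = {a, b, c, d, f}ᶜ
  {c, f}  = {a, b, d, e}ᶜ
  {c, d, f}  = {a, b, e}ᶜ
  {c, e, f}  = {a, b, d}ᶜ
  {a, b, c, f}  = {a, b} ∪ {b, c, f}
  — 25 sets.
Pass 4 adds 6:
  {b, d}  = {b} ∪ {d}
  {b, e}  = {b} ∪ {e}
  {d, e}  = {a, b, c, f}ᶜ
  {a, c, f}  = {a} ∪ {c, f}
  {a, c, d, f}  = {a} ∪ {c, d, f}
  {a, c, e, f}  = {a} ∪ {c, e, f}
  — 31 sets.
Pass 5: +1 →
  {b, d, e}  = {a, c, f}ᶜ
  — 32 sets.
Pass 6: already closed under ᶜ and ∪.

Therefore σ(𝒞) = { ∅, {a}, {b}, {d}, {e}, {a, b}, {a, d}, {a, e}, {b, d}, {b, e}, {c, f}, {d, e}, {a, b, d}, {a, b, e}, {a, c, f}, {a, d, e}, {b, c, f}, {b, d, e}, {c, d, f}, {c, e, f}, {a, b, c, f}, {a, b, d, e}, {a, c, d, f}, {a, c, e, f}, {b, c, d, f}, {b, c, e, f}, {c, d, e, f}, {a, b, c, d, f}, {a, b, c, e, f}, {a, c, d, e, f}, {b, c, d, e, f}, Ω } (|σ(𝒞)| = 32).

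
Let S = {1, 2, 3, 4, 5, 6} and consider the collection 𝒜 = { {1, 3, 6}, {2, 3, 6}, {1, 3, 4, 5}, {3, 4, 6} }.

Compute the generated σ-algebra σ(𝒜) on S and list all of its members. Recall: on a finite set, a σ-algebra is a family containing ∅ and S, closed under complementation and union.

Start: 𝒜 ∪ {∅, S} = { {}, {1, 3, 6}, {2, 3, 6}, {3, 4, 6}, {1, 3, 4, 5}, S }.
Pass 1: +8 →
  {2, 6}  = complement {1, 3, 4, 5}
  {1, 2, 5}  = complement {3, 4, 6}
  {1, 4, 5}  = complement {2, 3, 6}
  {2, 4, 5}  = complement {1, 3, 6}
  {1, 2, 3, 6}  = {1, 3, 6} ∪ {2, 3, 6}
  {1, 3, 4, 6}  = {1, 3, 6} ∪ {3, 4, 6}
  {2, 3, 4, 6}  = {2, 3, 6} ∪ {3, 4, 6}
  {1, 3, 4, 5, 6}  = {1, 3, 4, 5} ∪ {1, 3, 6}
  |family| = 14
Pass 2: +12 →
  {2}  = complement {1, 3, 4, 5, 6}
  {1, 5}  = complement {2, 3, 4, 6}
  {2, 5}  = complement {1, 3, 4, 6}
  {4, 5}  = complement {1, 2, 3, 6}
  {1, 2, 4, 5}  = {1, 4, 5} ∪ {1, 2, 5}
  {1, 2, 5, 6}  = {2, 6} ∪ {1, 2, 5}
  {2, 4, 5, 6}  = {2, 6} ∪ {2, 4, 5}
  {1, 2, 3, 4, 5}  = {1, 2, 5} ∪ {1, 3, 4, 5}
  {1, 2, 3, 4, 6}  = {1, 3, 6} ∪ {2, 3, 4, 6}
  {1, 2, 3, 5, 6}  = {1, 3, 6} ∪ {1, 2, 5}
  {1, 2, 4, 5, 6}  = {1, 4, 5} ∪ {2, 6}
  {2, 3, 4, 5, 6}  = {2, 3, 6} ∪ {2, 4, 5}
  |family| = 26
Pass 3 (12 new):
  {1}  = complement {2, 3, 4, 5, 6}
  {3}  = complement {1, 2, 4, 5, 6}
  {4}  = complement {1, 2, 3, 5, 6}
  {5}  = complement {1, 2, 3, 4, 6}
  {6}  = complement {1, 2, 3, 4, 5}
  {1, 3}  = complement {2, 4, 5, 6}
  {3, 4}  = complement {1, 2, 5, 6}
  {3, 6}  = complement {1, 2, 4, 5}
  {2, 5, 6}  = {2, 5} ∪ {2, 6}
  {1, 3, 5, 6}  = {1, 3, 6} ∪ {1, 5}
  {2, 3, 5, 6}  = {2, 5} ∪ {2, 3, 6}
  {3, 4, 5, 6}  = {4, 5} ∪ {3, 4, 6}
  |family| = 38
Pass 4: 22 new —
  {1, 2}  = complement {3, 4, 5, 6}
  {1, 4}  = complement {2, 3, 5, 6}
  {1, 6}  = {1} ∪ {6}
  {2, 3}  = {2} ∪ {3}
  {2, 4}  = complement {1, 3, 5, 6}
  {3, 5}  = {3} ∪ {5}
  {4, 6}  = {4} ∪ {6}
  {5, 6}  = {6} ∪ {5}
  {1, 2, 3}  = {2} ∪ {1, 3}
  {1, 2, 6}  = {2, 6} ∪ {1}
  {1, 3, 4}  = complement {2, 5, 6}
  {1, 3, 5}  = {1, 3} ∪ {1, 5}
  {1, 5, 6}  = {1, 5} ∪ {6}
  {2, 3, 4}  = {3, 4} ∪ {2}
  {2, 3, 5}  = {3} ∪ {2, 5}
  {2, 4, 6}  = {2, 6} ∪ {4}
  {3, 4, 5}  = {3, 4} ∪ {4, 5}
  {3, 5, 6}  = {3, 6} ∪ {5}
  {4, 5, 6}  = {4, 5} ∪ {6}
  {1, 2, 3, 5}  = {1, 3} ∪ {1, 2, 5}
  {1, 4, 5, 6}  = {1, 4, 5} ∪ {6}
  {2, 3, 4, 5}  = {3, 4} ∪ {2, 4, 5}
  |family| = 60
Pass 5: 4 new —
  {1, 2, 4}  = complement {3, 5, 6}
  {1, 4, 6}  = complement {2, 3, 5}
  {1, 2, 3, 4}  = complement {5, 6}
  {1, 2, 4, 6}  = complement {3, 5}
  |family| = 64
Pass 6: closed — nothing new.

Hence σ(𝒜) has 64 members: { {}, {1}, {2}, {3}, {4}, {5}, {6}, {1, 2}, {1, 3}, {1, 4}, {1, 5}, {1, 6}, {2, 3}, {2, 4}, {2, 5}, {2, 6}, {3, 4}, {3, 5}, {3, 6}, {4, 5}, {4, 6}, {5, 6}, {1, 2, 3}, {1, 2, 4}, {1, 2, 5}, {1, 2, 6}, {1, 3, 4}, {1, 3, 5}, {1, 3, 6}, {1, 4, 5}, {1, 4, 6}, {1, 5, 6}, {2, 3, 4}, {2, 3, 5}, {2, 3, 6}, {2, 4, 5}, {2, 4, 6}, {2, 5, 6}, {3, 4, 5}, {3, 4, 6}, {3, 5, 6}, {4, 5, 6}, {1, 2, 3, 4}, {1, 2, 3, 5}, {1, 2, 3, 6}, {1, 2, 4, 5}, {1, 2, 4, 6}, {1, 2, 5, 6}, {1, 3, 4, 5}, {1, 3, 4, 6}, {1, 3, 5, 6}, {1, 4, 5, 6}, {2, 3, 4, 5}, {2, 3, 4, 6}, {2, 3, 5, 6}, {2, 4, 5, 6}, {3, 4, 5, 6}, {1, 2, 3, 4, 5}, {1, 2, 3, 4, 6}, {1, 2, 3, 5, 6}, {1, 2, 4, 5, 6}, {1, 3, 4, 5, 6}, {2, 3, 4, 5, 6}, S }.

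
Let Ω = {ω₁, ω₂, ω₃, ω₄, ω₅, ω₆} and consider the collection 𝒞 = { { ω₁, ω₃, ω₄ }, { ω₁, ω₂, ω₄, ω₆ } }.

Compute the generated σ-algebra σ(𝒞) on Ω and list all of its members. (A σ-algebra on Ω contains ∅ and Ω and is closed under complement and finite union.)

Answer: σ(𝒞) = { {}, { ω₃ }, { ω₅ }, { ω₁, ω₄ }, { ω₂, ω₆ }, { ω₃, ω₅ }, { ω₁, ω₃, ω₄ }, { ω₁, ω₄, ω₅ }, { ω₂, ω₃, ω₆ }, { ω₂, ω₅, ω₆ }, { ω₁, ω₂, ω₄, ω₆ }, { ω₁, ω₃, ω₄, ω₅ }, { ω₂, ω₃, ω₅, ω₆ }, { ω₁, ω₂, ω₃, ω₄, ω₆ }, { ω₁, ω₂, ω₄, ω₅, ω₆ }, Ω }

Working:
Begin from { {}, { ω₁, ω₃, ω₄ }, { ω₁, ω₂, ω₄, ω₆ }, Ω } (that is, 𝒞 plus ∅ and Ω).
Round 1 (3 new):
  { ω₃, ω₅ }  = Ω∖{ ω₁, ω₂, ω₄, ω₆ }
  { ω₂, ω₅, ω₆ }  = Ω∖{ ω₁, ω₃, ω₄ }
  { ω₁, ω₂, ω₃, ω₄, ω₆ }  = { ω₁, ω₃, ω₄ } ∪ { ω₁, ω₂, ω₄, ω₆ }
  |family| = 7
Round 2 (4 new):
  { ω₅ }  = Ω∖{ ω₁, ω₂, ω₃, ω₄, ω₆ }
  { ω₁, ω₃, ω₄, ω₅ }  = { ω₁, ω₃, ω₄ } ∪ { ω₃, ω₅ }
  { ω₂, ω₃, ω₅, ω₆ }  = { ω₃, ω₅ } ∪ { ω₂, ω₅, ω₆ }
  { ω₁, ω₂, ω₄, ω₅, ω₆ }  = { ω₁, ω₂, ω₄, ω₆ } ∪ { ω₂, ω₅, ω₆ }
  |family| = 11
Round 3: 3 new —
  { ω₃ }  = Ω∖{ ω₁, ω₂, ω₄, ω₅, ω₆ }
  { ω₁, ω₄ }  = Ω∖{ ω₂, ω₃, ω₅, ω₆ }
  { ω₂, ω₆ }  = Ω∖{ ω₁, ω₃, ω₄, ω₅ }
  |family| = 14
Round 4 (2 new):
  { ω₁, ω₄, ω₅ }  = { ω₁, ω₄ } ∪ { ω₅ }
  { ω₂, ω₃, ω₆ }  = { ω₃ } ∪ { ω₂, ω₆ }
  |family| = 16
Round 5 adds nothing — fixpoint reached.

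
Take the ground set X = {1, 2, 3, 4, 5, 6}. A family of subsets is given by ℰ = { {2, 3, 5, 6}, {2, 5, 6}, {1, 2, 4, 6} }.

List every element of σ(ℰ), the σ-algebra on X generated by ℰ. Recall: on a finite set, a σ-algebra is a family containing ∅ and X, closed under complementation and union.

|σ(ℰ)| = 16.  σ(ℰ) = { ∅, {3}, {5}, {1, 4}, {2, 6}, {3, 5}, {1, 3, 4}, {1, 4, 5}, {2, 3, 6}, {2, 5, 6}, {1, 2, 4, 6}, {1, 3, 4, 5}, {2, 3, 5, 6}, {1, 2, 3, 4, 6}, {1, 2, 4, 5, 6}, X }

Check:
Take S₀ = ℰ ∪ {∅, X} = { ∅, {2, 5, 6}, {1, 2, 4, 6}, {2, 3, 5, 6}, X }.
Pass 1. New:
  {1, 4}  = ᶜ of {2, 3, 5, 6}
  {3, 5}  = ᶜ of {1, 2, 4, 6}
  {1, 3, 4}  = ᶜ of {2, 5, 6}
  {1, 2, 4, 5, 6}  = {1, 2, 4, 6} ∪ {2, 5, 6}
  (now 9)
Pass 2 (3 new):
  {3}  = ᶜ of {1, 2, 4, 5, 6}
  {1, 3, 4, 5}  = {1, 3, 4} ∪ {3, 5}
  {1, 2, 3, 4, 6}  = {1, 2, 4, 6} ∪ {1, 3, 4}
  (now 12)
Pass 3: +2 →
  {5}  = ᶜ of {1, 2, 3, 4, 6}
  {2, 6}  = ᶜ of {1, 3, 4, 5}
  (now 14)
Pass 4: +2 →
  {1, 4, 5}  = {1, 4} ∪ {5}
  {2, 3, 6}  = {3} ∪ {2, 6}
  (now 16)
After Pass 5 the family is unchanged; done.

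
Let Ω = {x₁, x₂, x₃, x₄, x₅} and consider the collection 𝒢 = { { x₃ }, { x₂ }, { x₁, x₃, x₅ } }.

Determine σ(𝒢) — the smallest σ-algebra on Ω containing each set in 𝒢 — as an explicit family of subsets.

Initial family (5 sets): { ∅, { x₂ }, { x₃ }, { x₁, x₃, x₅ }, Ω }.
Round 1: 5 new —
  { x₂, x₃ }  = { x₃ } ∪ { x₂ }
  { x₂, x₄ }  = { x₁, x₃, x₅ }ᶜ
  { x₁, x₂, x₃, x₅ }  = { x₁, x₃, x₅ } ∪ { x₂ }
  { x₁, x₂, x₄, x₅ }  = { x₃ }ᶜ
  { x₁, x₃, x₄, x₅ }  = { x₂ }ᶜ
  — 10 sets.
Round 2. New:
  { x₄ }  = { x₁, x₂, x₃, x₅ }ᶜ
  { x₁, x₄, x₅ }  = { x₂, x₃ }ᶜ
  { x₂, x₃, x₄ }  = { x₃ } ∪ { x₂, x₄ }
  — 13 sets.
Round 3 adds 2:
  { x₁, x₅ }  = { x₂, x₃, x₄ }ᶜ
  { x₃, x₄ }  = { x₃ } ∪ { x₄ }
  — 15 sets.
Round 4. New:
  { x₁, x₂, x₅ }  = { x₃, x₄ }ᶜ
  — 16 sets.
Round 5: closed — nothing new.

Therefore σ(𝒢) = { ∅, { x₂ }, { x₃ }, { x₄ }, { x₁, x₅ }, { x₂, x₃ }, { x₂, x₄ }, { x₃, x₄ }, { x₁, x₂, x₅ }, { x₁, x₃, x₅ }, { x₁, x₄, x₅ }, { x₂, x₃, x₄ }, { x₁, x₂, x₃, x₅ }, { x₁, x₂, x₄, x₅ }, { x₁, x₃, x₄, x₅ }, Ω } (|σ(𝒢)| = 16).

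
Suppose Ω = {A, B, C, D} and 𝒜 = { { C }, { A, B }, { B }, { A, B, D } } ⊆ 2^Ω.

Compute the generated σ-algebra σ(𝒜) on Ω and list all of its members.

Seed the family with 𝒜 together with ∅ and Ω: { {}, { B }, { C }, { A, B }, { A, B, D }, Ω }.
Pass 1. New:
  { B, C }  = { C } ∪ { B }
  { C, D }  = { A, B }ᶜ
  { A, B, C }  = { C } ∪ { A, B }
  { A, C, D }  = { B }ᶜ
  (now 10)
Pass 2 adds 3:
  { D }  = { A, B, C }ᶜ
  { A, D }  = { B, C }ᶜ
  { B, C, D }  = { C, D } ∪ { B }
  (now 13)
Pass 3: 2 new —
  { A }  = { B, C, D }ᶜ
  { B, D }  = { D } ∪ { B }
  (now 15)
Pass 4: +1 →
  { A, C }  = { B, D }ᶜ
  (now 16)
Pass 5: stable.

Therefore σ(𝒜) = { {}, { A }, { B }, { C }, { D }, { A, B }, { A, C }, { A, D }, { B, C }, { B, D }, { C, D }, { A, B, C }, { A, B, D }, { A, C, D }, { B, C, D }, Ω } (|σ(𝒜)| = 16).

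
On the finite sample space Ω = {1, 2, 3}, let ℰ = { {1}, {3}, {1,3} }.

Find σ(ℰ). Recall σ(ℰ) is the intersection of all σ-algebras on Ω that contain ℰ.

Start: ℰ ∪ {∅, Ω} = { {}, {1}, {3}, {1,3}, Ω }.
Pass 1. New:
  {2}  = {1,3}ᶜ
  {1,2}  = {3}ᶜ
  {2,3}  = {1}ᶜ
  |family| = 8
Pass 2: stable.

σ(ℰ) = { {}, {1}, {2}, {3}, {1,2}, {1,3}, {2,3}, Ω }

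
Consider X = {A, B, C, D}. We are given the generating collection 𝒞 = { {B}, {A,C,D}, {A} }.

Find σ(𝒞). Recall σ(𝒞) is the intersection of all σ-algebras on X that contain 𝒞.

Answer: σ(𝒞) = { ∅, {A}, {B}, {A,B}, {C,D}, {A,C,D}, {B,C,D}, X }

Working:
Initial family (5 sets): { ∅, {A}, {B}, {A,C,D}, X }.
Pass 1 (2 new):
  {A,B}  = {B} ∪ {A}
  {B,C,D}  = {A}ᶜ
  [7 total]
Pass 2 adds 1:
  {C,D}  = {A,B}ᶜ
  [8 total]
Pass 3: closed — nothing new.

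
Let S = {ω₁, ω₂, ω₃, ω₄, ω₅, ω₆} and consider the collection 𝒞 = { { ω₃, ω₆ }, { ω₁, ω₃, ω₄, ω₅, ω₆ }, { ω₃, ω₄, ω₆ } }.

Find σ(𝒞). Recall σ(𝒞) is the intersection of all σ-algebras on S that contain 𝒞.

Begin from { ∅, { ω₃, ω₆ }, { ω₃, ω₄, ω₆ }, { ω₁, ω₃, ω₄, ω₅, ω₆ }, S } (that is, 𝒞 plus ∅ and S).
Iteration 1 (3 new):
  { ω₂ }  = S∖{ ω₁, ω₃, ω₄, ω₅, ω₆ }
  { ω₁, ω₂, ω₅ }  = S∖{ ω₃, ω₄, ω₆ }
  { ω₁, ω₂, ω₄, ω₅ }  = S∖{ ω₃, ω₆ }
  — 8 sets.
Iteration 2: 3 new —
  { ω₂, ω₃, ω₆ }  = { ω₂ } ∪ { ω₃, ω₆ }
  { ω₂, ω₃, ω₄, ω₆ }  = { ω₃, ω₄, ω₆ } ∪ { ω₂ }
  { ω₁, ω₂, ω₃, ω₅, ω₆ }  = { ω₁, ω₂, ω₅ } ∪ { ω₃, ω₆ }
  — 11 sets.
Iteration 3. New:
  { ω₄ }  = S∖{ ω₁, ω₂, ω₃, ω₅, ω₆ }
  { ω₁, ω₅ }  = S∖{ ω₂, ω₃, ω₄, ω₆ }
  { ω₁, ω₄, ω₅ }  = S∖{ ω₂, ω₃, ω₆ }
  — 14 sets.
Iteration 4 adds 2:
  { ω₂, ω₄ }  = { ω₄ } ∪ { ω₂ }
  { ω₁, ω₃, ω₅, ω₆ }  = { ω₃, ω₆ } ∪ { ω₁, ω₅ }
  — 16 sets.
Iteration 5: stable.

|σ(𝒞)| = 16.  σ(𝒞) = { ∅, { ω₂ }, { ω₄ }, { ω₁, ω₅ }, { ω₂, ω₄ }, { ω₃, ω₆ }, { ω₁, ω₂, ω₅ }, { ω₁, ω₄, ω₅ }, { ω₂, ω₃, ω₆ }, { ω₃, ω₄, ω₆ }, { ω₁, ω₂, ω₄, ω₅ }, { ω₁, ω₃, ω₅, ω₆ }, { ω₂, ω₃, ω₄, ω₆ }, { ω₁, ω₂, ω₃, ω₅, ω₆ }, { ω₁, ω₃, ω₄, ω₅, ω₆ }, S }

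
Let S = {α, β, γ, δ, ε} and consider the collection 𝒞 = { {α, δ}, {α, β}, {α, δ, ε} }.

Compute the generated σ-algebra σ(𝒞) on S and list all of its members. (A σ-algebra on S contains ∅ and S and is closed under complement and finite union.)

|σ(𝒞)| = 32.  σ(𝒞) = { {}, {α}, {β}, {γ}, {δ}, {ε}, {α, β}, {α, γ}, {α, δ}, {α, ε}, {β, γ}, {β, δ}, {β, ε}, {γ, δ}, {γ, ε}, {δ, ε}, {α, β, γ}, {α, β, δ}, {α, β, ε}, {α, γ, δ}, {α, γ, ε}, {α, δ, ε}, {β, γ, δ}, {β, γ, ε}, {β, δ, ε}, {γ, δ, ε}, {α, β, γ, δ}, {α, β, γ, ε}, {α, β, δ, ε}, {α, γ, δ, ε}, {β, γ, δ, ε}, S }

Working:
Initial family (5 sets): { {}, {α, β}, {α, δ}, {α, δ, ε}, S }.
Step 1: +5 →
  {β, γ}  = {α, δ, ε}ᶜ
  {α, β, δ}  = {α, δ} ∪ {α, β}
  {β, γ, ε}  = {α, δ}ᶜ
  {γ, δ, ε}  = {α, β}ᶜ
  {α, β, δ, ε}  = {α, δ, ε} ∪ {α, β}
  |family| = 10
Step 2: 7 new —
  {γ}  = {α, β, δ, ε}ᶜ
  {γ, ε}  = {α, β, δ}ᶜ
  {α, β, γ}  = {α, β} ∪ {β, γ}
  {α, β, γ, δ}  = {α, β, δ} ∪ {β, γ}
  {α, β, γ, ε}  = {α, β} ∪ {β, γ, ε}
  {α, γ, δ, ε}  = {α, δ, ε} ∪ {γ, δ, ε}
  {β, γ, δ, ε}  = {γ, δ, ε} ∪ {β, γ, ε}
  |family| = 17
Step 3. New:
  {α}  = {β, γ, δ, ε}ᶜ
  {β}  = {α, γ, δ, ε}ᶜ
  {δ}  = {α, β, γ, ε}ᶜ
  {ε}  = {α, β, γ, δ}ᶜ
  {δ, ε}  = {α, β, γ}ᶜ
  {α, γ, δ}  = {γ} ∪ {α, δ}
  |family| = 23
Step 4: +9 →
  {α, γ}  = {γ} ∪ {α}
  {α, ε}  = {ε} ∪ {α}
  {β, δ}  = {β} ∪ {δ}
  {β, ε}  = {α, γ, δ}ᶜ
  {γ, δ}  = {γ} ∪ {δ}
  {α, β, ε}  = {α, β} ∪ {ε}
  {α, γ, ε}  = {γ, ε} ∪ {α}
  {β, γ, δ}  = {β, γ} ∪ {δ}
  {β, δ, ε}  = {β} ∪ {δ, ε}
  |family| = 32
Step 5: no new sets; the family is a σ-algebra.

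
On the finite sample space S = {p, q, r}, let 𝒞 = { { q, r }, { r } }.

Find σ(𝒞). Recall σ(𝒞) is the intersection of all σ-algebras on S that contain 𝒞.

Answer: σ(𝒞) = { {}, { p }, { q }, { r }, { p, q }, { p, r }, { q, r }, S }

Trace:
Initial family (4 sets): { {}, { r }, { q, r }, S }.
Round 1 (2 new):
  { p }  = S∖{ q, r }
  { p, q }  = S∖{ r }
  (now 6)
Round 2 adds 1:
  { p, r }  = { r } ∪ { p }
  (now 7)
Round 3 adds 1:
  { q }  = S∖{ p, r }
  (now 8)
Round 4: no new sets; the family is a σ-algebra.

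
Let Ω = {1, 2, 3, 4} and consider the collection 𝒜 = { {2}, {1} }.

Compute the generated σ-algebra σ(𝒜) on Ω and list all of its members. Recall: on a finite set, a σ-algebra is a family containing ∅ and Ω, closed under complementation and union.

Answer: σ(𝒜) = { {}, {1}, {2}, {1, 2}, {3, 4}, {1, 3, 4}, {2, 3, 4}, Ω }

Trace:
Seed the family with 𝒜 together with ∅ and Ω: { {}, {1}, {2}, Ω }.
Round 1: 3 new —
  {1, 2}  = {2} ∪ {1}
  {1, 3, 4}  = {2}ᶜ
  {2, 3, 4}  = {1}ᶜ
  |family| = 7
Round 2: +1 →
  {3, 4}  = {1, 2}ᶜ
  |family| = 8
After Round 3 the family is unchanged; done.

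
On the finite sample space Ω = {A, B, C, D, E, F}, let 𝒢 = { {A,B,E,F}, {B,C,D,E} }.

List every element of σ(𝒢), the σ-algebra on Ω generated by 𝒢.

Start: 𝒢 ∪ {∅, Ω} = { ∅, {A,B,E,F}, {B,C,D,E}, Ω }.
Step 1. New:
  {A,F}  = complement {B,C,D,E}
  {C,D}  = complement {A,B,E,F}
  |family| = 6
Step 2 adds 1:
  {A,C,D,F}  = {C,D} ∪ {A,F}
  |family| = 7
Step 3: +1 →
  {B,E}  = complement {A,C,D,F}
  |family| = 8
Step 4: stable.

σ(𝒢) = { ∅, {A,F}, {B,E}, {C,D}, {A,B,E,F}, {A,C,D,F}, {B,C,D,E}, Ω }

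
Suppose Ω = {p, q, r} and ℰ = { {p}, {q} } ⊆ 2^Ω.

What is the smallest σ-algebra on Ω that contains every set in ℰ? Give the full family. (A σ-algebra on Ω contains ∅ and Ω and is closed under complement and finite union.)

Start: ℰ ∪ {∅, Ω} = { {}, {p}, {q}, Ω }.
Iteration 1: 3 new —
  {p, q}  = {p} ∪ {q}
  {p, r}  = complement {q}
  {q, r}  = complement {p}
  — 7 sets.
Iteration 2. New:
  {r}  = complement {p, q}
  — 8 sets.
Iteration 3: already closed under ᶜ and ∪.

σ(ℰ) = { {}, {p}, {q}, {r}, {p, q}, {p, r}, {q, r}, Ω }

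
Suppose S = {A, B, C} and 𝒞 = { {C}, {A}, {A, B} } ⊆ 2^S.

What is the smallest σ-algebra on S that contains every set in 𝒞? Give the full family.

σ(𝒞) = { {}, {A}, {B}, {C}, {A, B}, {A, C}, {B, C}, S }

Check:
Initial family (5 sets): { {}, {A}, {C}, {A, B}, S }.
Iteration 1. New:
  {A, C}  = {C} ∪ {A}
  {B, C}  = ᶜ of {A}
Iteration 2 adds 1:
  {B}  = ᶜ of {A, C}
Iteration 3: no new sets; the family is a σ-algebra.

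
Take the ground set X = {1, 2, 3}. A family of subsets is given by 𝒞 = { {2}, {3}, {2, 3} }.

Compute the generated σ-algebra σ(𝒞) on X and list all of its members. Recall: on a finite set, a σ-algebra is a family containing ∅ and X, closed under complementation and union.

Answer: σ(𝒞) = { ∅, {1}, {2}, {3}, {1, 2}, {1, 3}, {2, 3}, X }

Trace:
Seed the family with 𝒞 together with ∅ and X: { ∅, {2}, {3}, {2, 3}, X }.
Step 1 adds 3:
  {1}  = {2, 3}ᶜ
  {1, 2}  = {3}ᶜ
  {1, 3}  = {2}ᶜ
  |family| = 8
After Step 2 the family is unchanged; done.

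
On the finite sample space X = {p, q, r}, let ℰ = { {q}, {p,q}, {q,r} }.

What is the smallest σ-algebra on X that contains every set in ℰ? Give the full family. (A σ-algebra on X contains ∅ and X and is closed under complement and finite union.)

|σ(ℰ)| = 8.  σ(ℰ) = { {}, {p}, {q}, {r}, {p,q}, {p,r}, {q,r}, X }

Check:
Begin from { {}, {q}, {p,q}, {q,r}, X } (that is, ℰ plus ∅ and X).
Iteration 1 (3 new):
  {p}  = {q,r}ᶜ
  {r}  = {p,q}ᶜ
  {p,r}  = {q}ᶜ
  — 8 sets.
Iteration 2: closed — nothing new.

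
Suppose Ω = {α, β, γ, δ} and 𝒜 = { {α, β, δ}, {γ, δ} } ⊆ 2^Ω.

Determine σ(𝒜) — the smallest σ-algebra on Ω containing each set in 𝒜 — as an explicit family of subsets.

Seed the family with 𝒜 together with ∅ and Ω: { ∅, {γ, δ}, {α, β, δ}, Ω }.
Round 1. New:
  {γ}  = ᶜ of {α, β, δ}
  {α, β}  = ᶜ of {γ, δ}
Round 2 (1 new):
  {α, β, γ}  = {γ} ∪ {α, β}
Round 3 (1 new):
  {δ}  = ᶜ of {α, β, γ}
Round 4: already closed under ᶜ and ∪.

Hence σ(𝒜) has 8 members: { ∅, {γ}, {δ}, {α, β}, {γ, δ}, {α, β, γ}, {α, β, δ}, Ω }.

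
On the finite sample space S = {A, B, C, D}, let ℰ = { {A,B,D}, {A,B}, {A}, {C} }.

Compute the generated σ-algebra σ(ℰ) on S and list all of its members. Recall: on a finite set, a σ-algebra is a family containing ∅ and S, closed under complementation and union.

Initial family (6 sets): { ∅, {A}, {C}, {A,B}, {A,B,D}, S }.
Pass 1: 4 new —
  {A,C}  = {C} ∪ {A}
  {C,D}  = {A,B}ᶜ
  {A,B,C}  = {C} ∪ {A,B}
  {B,C,D}  = {A}ᶜ
Pass 2 (3 new):
  {D}  = {A,B,C}ᶜ
  {B,D}  = {A,C}ᶜ
  {A,C,D}  = {C,D} ∪ {A,C}
Pass 3 (2 new):
  {B}  = {A,C,D}ᶜ
  {A,D}  = {D} ∪ {A}
Pass 4: +1 →
  {B,C}  = {A,D}ᶜ
Pass 5: no new sets; the family is a σ-algebra.

σ(ℰ) = { ∅, {A}, {B}, {C}, {D}, {A,B}, {A,C}, {A,D}, {B,C}, {B,D}, {C,D}, {A,B,C}, {A,B,D}, {A,C,D}, {B,C,D}, S }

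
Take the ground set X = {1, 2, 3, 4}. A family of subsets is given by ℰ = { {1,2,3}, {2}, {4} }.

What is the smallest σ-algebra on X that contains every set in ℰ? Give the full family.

Start: ℰ ∪ {∅, X} = { ∅, {2}, {4}, {1,2,3}, X }.
Round 1 adds 2:
  {2,4}  = {4} ∪ {2}
  {1,3,4}  = complement {2}
Round 2 adds 1:
  {1,3}  = complement {2,4}
After Round 3 the family is unchanged; done.

|σ(ℰ)| = 8.  σ(ℰ) = { ∅, {2}, {4}, {1,3}, {2,4}, {1,2,3}, {1,3,4}, X }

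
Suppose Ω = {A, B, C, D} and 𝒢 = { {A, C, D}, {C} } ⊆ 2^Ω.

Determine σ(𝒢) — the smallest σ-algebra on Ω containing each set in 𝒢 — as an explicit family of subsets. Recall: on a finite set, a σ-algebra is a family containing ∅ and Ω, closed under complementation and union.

|σ(𝒢)| = 8.  σ(𝒢) = { ∅, {B}, {C}, {A, D}, {B, C}, {A, B, D}, {A, C, D}, Ω }

Trace:
Initial family (4 sets): { ∅, {C}, {A, C, D}, Ω }.
Iteration 1: 2 new —
  {B}  = ᶜ of {A, C, D}
  {A, B, D}  = ᶜ of {C}
  (now 6)
Iteration 2. New:
  {B, C}  = {C} ∪ {B}
  (now 7)
Iteration 3 (1 new):
  {A, D}  = ᶜ of {B, C}
  (now 8)
Iteration 4 adds nothing — fixpoint reached.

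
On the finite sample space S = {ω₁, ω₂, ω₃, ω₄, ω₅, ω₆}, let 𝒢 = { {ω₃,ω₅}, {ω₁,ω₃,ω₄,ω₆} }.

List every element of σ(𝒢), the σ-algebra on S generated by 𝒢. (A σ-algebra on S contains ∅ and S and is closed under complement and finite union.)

σ(𝒢) (16 sets): { ∅, {ω₂}, {ω₃}, {ω₅}, {ω₂,ω₃}, {ω₂,ω₅}, {ω₃,ω₅}, {ω₁,ω₄,ω₆}, {ω₂,ω₃,ω₅}, {ω₁,ω₂,ω₄,ω₆}, {ω₁,ω₃,ω₄,ω₆}, {ω₁,ω₄,ω₅,ω₆}, {ω₁,ω₂,ω₃,ω₄,ω₆}, {ω₁,ω₂,ω₄,ω₅,ω₆}, {ω₁,ω₃,ω₄,ω₅,ω₆}, S }

Derivation:
Start: 𝒢 ∪ {∅, S} = { ∅, {ω₃,ω₅}, {ω₁,ω₃,ω₄,ω₆}, S }.
Iteration 1 (3 new):
  {ω₂,ω₅}  = {ω₁,ω₃,ω₄,ω₆}ᶜ
  {ω₁,ω₂,ω₄,ω₆}  = {ω₃,ω₅}ᶜ
  {ω₁,ω₃,ω₄,ω₅,ω₆}  = {ω₃,ω₅} ∪ {ω₁,ω₃,ω₄,ω₆}
  (now 7)
Iteration 2 adds 4:
  {ω₂}  = {ω₁,ω₃,ω₄,ω₅,ω₆}ᶜ
  {ω₂,ω₃,ω₅}  = {ω₂,ω₅} ∪ {ω₃,ω₅}
  {ω₁,ω₂,ω₃,ω₄,ω₆}  = {ω₁,ω₂,ω₄,ω₆} ∪ {ω₁,ω₃,ω₄,ω₆}
  {ω₁,ω₂,ω₄,ω₅,ω₆}  = {ω₂,ω₅} ∪ {ω₁,ω₂,ω₄,ω₆}
  (now 11)
Iteration 3: 3 new —
  {ω₃}  = {ω₁,ω₂,ω₄,ω₅,ω₆}ᶜ
  {ω₅}  = {ω₁,ω₂,ω₃,ω₄,ω₆}ᶜ
  {ω₁,ω₄,ω₆}  = {ω₂,ω₃,ω₅}ᶜ
  (now 14)
Iteration 4 (2 new):
  {ω₂,ω₃}  = {ω₃} ∪ {ω₂}
  {ω₁,ω₄,ω₅,ω₆}  = {ω₁,ω₄,ω₆} ∪ {ω₅}
  (now 16)
After Iteration 5 the family is unchanged; done.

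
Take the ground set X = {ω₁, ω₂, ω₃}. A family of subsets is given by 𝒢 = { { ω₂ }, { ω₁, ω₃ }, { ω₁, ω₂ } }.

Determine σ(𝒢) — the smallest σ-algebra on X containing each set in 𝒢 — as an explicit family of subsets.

Take S₀ = 𝒢 ∪ {∅, X} = { ∅, { ω₂ }, { ω₁, ω₂ }, { ω₁, ω₃ }, X }.
Round 1 (1 new):
  { ω₃ }  = { ω₁, ω₂ }ᶜ
Round 2: +1 →
  { ω₂, ω₃ }  = { ω₃ } ∪ { ω₂ }
Round 3. New:
  { ω₁ }  = { ω₂, ω₃ }ᶜ
Round 4: stable.

σ(𝒢) = { ∅, { ω₁ }, { ω₂ }, { ω₃ }, { ω₁, ω₂ }, { ω₁, ω₃ }, { ω₂, ω₃ }, X }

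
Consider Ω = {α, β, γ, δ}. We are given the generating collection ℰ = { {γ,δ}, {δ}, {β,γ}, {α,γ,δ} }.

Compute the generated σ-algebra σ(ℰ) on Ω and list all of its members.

Initial family (6 sets): { {}, {δ}, {β,γ}, {γ,δ}, {α,γ,δ}, Ω }.
Round 1. New:
  {β}  = Ω∖{α,γ,δ}
  {α,β}  = Ω∖{γ,δ}
  {α,δ}  = Ω∖{β,γ}
  {α,β,γ}  = Ω∖{δ}
  {β,γ,δ}  = {γ,δ} ∪ {β,γ}
  |family| = 11
Round 2. New:
  {α}  = Ω∖{β,γ,δ}
  {β,δ}  = {β} ∪ {δ}
  {α,β,δ}  = {α,β} ∪ {α,δ}
  |family| = 14
Round 3: 2 new —
  {γ}  = Ω∖{α,β,δ}
  {α,γ}  = Ω∖{β,δ}
  |family| = 16
Round 4: closed — nothing new.

Hence σ(ℰ) has 16 members: { {}, {α}, {β}, {γ}, {δ}, {α,β}, {α,γ}, {α,δ}, {β,γ}, {β,δ}, {γ,δ}, {α,β,γ}, {α,β,δ}, {α,γ,δ}, {β,γ,δ}, Ω }.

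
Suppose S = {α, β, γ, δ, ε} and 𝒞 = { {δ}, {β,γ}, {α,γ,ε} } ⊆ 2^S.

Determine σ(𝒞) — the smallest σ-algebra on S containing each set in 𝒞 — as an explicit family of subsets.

Start: 𝒞 ∪ {∅, S} = { ∅, {δ}, {β,γ}, {α,γ,ε}, S }.
Step 1 (5 new):
  {β,δ}  = ᶜ of {α,γ,ε}
  {α,δ,ε}  = ᶜ of {β,γ}
  {β,γ,δ}  = {β,γ} ∪ {δ}
  {α,β,γ,ε}  = ᶜ of {δ}
  {α,γ,δ,ε}  = {δ} ∪ {α,γ,ε}
  |family| = 10
Step 2: +3 →
  {β}  = ᶜ of {α,γ,δ,ε}
  {α,ε}  = ᶜ of {β,γ,δ}
  {α,β,δ,ε}  = {α,δ,ε} ∪ {β,δ}
  |family| = 13
Step 3 adds 2:
  {γ}  = ᶜ of {α,β,δ,ε}
  {α,β,ε}  = {α,ε} ∪ {β}
  |family| = 15
Step 4: +1 →
  {γ,δ}  = ᶜ of {α,β,ε}
  |family| = 16
Step 5: already closed under ᶜ and ∪.

Therefore σ(𝒞) = { ∅, {β}, {γ}, {δ}, {α,ε}, {β,γ}, {β,δ}, {γ,δ}, {α,β,ε}, {α,γ,ε}, {α,δ,ε}, {β,γ,δ}, {α,β,γ,ε}, {α,β,δ,ε}, {α,γ,δ,ε}, S } (|σ(𝒞)| = 16).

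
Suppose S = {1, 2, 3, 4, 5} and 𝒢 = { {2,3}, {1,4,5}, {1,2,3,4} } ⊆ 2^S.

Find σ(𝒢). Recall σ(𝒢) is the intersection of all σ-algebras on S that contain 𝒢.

σ(𝒢) (8 sets): { ∅, {5}, {1,4}, {2,3}, {1,4,5}, {2,3,5}, {1,2,3,4}, S }

Working:
Initial family (5 sets): { ∅, {2,3}, {1,4,5}, {1,2,3,4}, S }.
Pass 1: +1 →
  {5}  = {1,2,3,4}ᶜ
  |family| = 6
Pass 2: 1 new —
  {2,3,5}  = {2,3} ∪ {5}
  |family| = 7
Pass 3 adds 1:
  {1,4}  = {2,3,5}ᶜ
  |family| = 8
Pass 4 adds nothing — fixpoint reached.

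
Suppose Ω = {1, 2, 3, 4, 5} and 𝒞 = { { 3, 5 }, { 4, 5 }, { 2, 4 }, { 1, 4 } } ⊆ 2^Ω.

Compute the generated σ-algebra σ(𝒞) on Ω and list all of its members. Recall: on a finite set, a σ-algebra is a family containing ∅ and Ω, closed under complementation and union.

Initial family (6 sets): { ∅, { 1, 4 }, { 2, 4 }, { 3, 5 }, { 4, 5 }, Ω }.
Round 1 (9 new):
  { 1, 2, 3 }  = { 4, 5 }ᶜ
  { 1, 2, 4 }  = { 3, 5 }ᶜ
  { 1, 3, 5 }  = { 2, 4 }ᶜ
  { 1, 4, 5 }  = { 4, 5 } ∪ { 1, 4 }
  { 2, 3, 5 }  = { 1, 4 }ᶜ
  { 2, 4, 5 }  = { 4, 5 } ∪ { 2, 4 }
  { 3, 4, 5 }  = { 4, 5 } ∪ { 3, 5 }
  { 1, 3, 4, 5 }  = { 1, 4 } ∪ { 3, 5 }
  { 2, 3, 4, 5 }  = { 3, 5 } ∪ { 2, 4 }
  [15 total]
Round 2: 8 new —
  { 1 }  = { 2, 3, 4, 5 }ᶜ
  { 2 }  = { 1, 3, 4, 5 }ᶜ
  { 1, 2 }  = { 3, 4, 5 }ᶜ
  { 1, 3 }  = { 2, 4, 5 }ᶜ
  { 2, 3 }  = { 1, 4, 5 }ᶜ
  { 1, 2, 3, 4 }  = { 1, 2, 3 } ∪ { 1, 2, 4 }
  { 1, 2, 3, 5 }  = { 1, 2, 3 } ∪ { 1, 3, 5 }
  { 1, 2, 4, 5 }  = { 1, 4, 5 } ∪ { 1, 2, 4 }
  [23 total]
Round 3 (5 new):
  { 3 }  = { 1, 2, 4, 5 }ᶜ
  { 4 }  = { 1, 2, 3, 5 }ᶜ
  { 5 }  = { 1, 2, 3, 4 }ᶜ
  { 1, 3, 4 }  = { 1, 4 } ∪ { 1, 3 }
  { 2, 3, 4 }  = { 2, 4 } ∪ { 2, 3 }
  [28 total]
Round 4: 4 new —
  { 1, 5 }  = { 2, 3, 4 }ᶜ
  { 2, 5 }  = { 1, 3, 4 }ᶜ
  { 3, 4 }  = { 3 } ∪ { 4 }
  { 1, 2, 5 }  = { 1, 2 } ∪ { 5 }
  [32 total]
Round 5 adds nothing — fixpoint reached.

|σ(𝒞)| = 32.  σ(𝒞) = { ∅, { 1 }, { 2 }, { 3 }, { 4 }, { 5 }, { 1, 2 }, { 1, 3 }, { 1, 4 }, { 1, 5 }, { 2, 3 }, { 2, 4 }, { 2, 5 }, { 3, 4 }, { 3, 5 }, { 4, 5 }, { 1, 2, 3 }, { 1, 2, 4 }, { 1, 2, 5 }, { 1, 3, 4 }, { 1, 3, 5 }, { 1, 4, 5 }, { 2, 3, 4 }, { 2, 3, 5 }, { 2, 4, 5 }, { 3, 4, 5 }, { 1, 2, 3, 4 }, { 1, 2, 3, 5 }, { 1, 2, 4, 5 }, { 1, 3, 4, 5 }, { 2, 3, 4, 5 }, Ω }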